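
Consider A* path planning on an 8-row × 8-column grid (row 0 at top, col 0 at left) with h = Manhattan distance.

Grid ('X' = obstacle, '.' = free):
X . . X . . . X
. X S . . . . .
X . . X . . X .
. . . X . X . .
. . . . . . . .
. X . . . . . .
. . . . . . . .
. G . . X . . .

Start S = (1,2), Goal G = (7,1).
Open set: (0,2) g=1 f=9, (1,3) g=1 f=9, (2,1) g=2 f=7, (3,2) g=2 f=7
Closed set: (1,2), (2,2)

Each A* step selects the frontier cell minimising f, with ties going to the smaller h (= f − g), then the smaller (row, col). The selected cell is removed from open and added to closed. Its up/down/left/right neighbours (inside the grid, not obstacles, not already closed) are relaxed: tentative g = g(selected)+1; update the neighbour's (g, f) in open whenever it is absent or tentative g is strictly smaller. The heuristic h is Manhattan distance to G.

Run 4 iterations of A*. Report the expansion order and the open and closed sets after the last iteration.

order=[(2,1) → (3,1) → (4,1) → (3,2)]; open=[(0,2) g=1 f=9, (1,3) g=1 f=9, (3,0) g=4 f=9, (4,0) g=5 f=9, (4,2) g=3 f=7]; closed=[(1,2), (2,1), (2,2), (3,1), (3,2), (4,1)]

step 1: expand (2,1) (f=7, h=5) → closed; open now [(0,2) g=1 f=9, (1,3) g=1 f=9, (3,1) g=3 f=7, (3,2) g=2 f=7]
step 2: expand (3,1) (f=7, h=4) → closed; open now [(0,2) g=1 f=9, (1,3) g=1 f=9, (3,0) g=4 f=9, (3,2) g=2 f=7, (4,1) g=4 f=7]
step 3: expand (4,1) (f=7, h=3) → closed; open now [(0,2) g=1 f=9, (1,3) g=1 f=9, (3,0) g=4 f=9, (3,2) g=2 f=7, (4,0) g=5 f=9, (4,2) g=5 f=9]
step 4: expand (3,2) (f=7, h=5) → closed; open now [(0,2) g=1 f=9, (1,3) g=1 f=9, (3,0) g=4 f=9, (4,0) g=5 f=9, (4,2) g=3 f=7]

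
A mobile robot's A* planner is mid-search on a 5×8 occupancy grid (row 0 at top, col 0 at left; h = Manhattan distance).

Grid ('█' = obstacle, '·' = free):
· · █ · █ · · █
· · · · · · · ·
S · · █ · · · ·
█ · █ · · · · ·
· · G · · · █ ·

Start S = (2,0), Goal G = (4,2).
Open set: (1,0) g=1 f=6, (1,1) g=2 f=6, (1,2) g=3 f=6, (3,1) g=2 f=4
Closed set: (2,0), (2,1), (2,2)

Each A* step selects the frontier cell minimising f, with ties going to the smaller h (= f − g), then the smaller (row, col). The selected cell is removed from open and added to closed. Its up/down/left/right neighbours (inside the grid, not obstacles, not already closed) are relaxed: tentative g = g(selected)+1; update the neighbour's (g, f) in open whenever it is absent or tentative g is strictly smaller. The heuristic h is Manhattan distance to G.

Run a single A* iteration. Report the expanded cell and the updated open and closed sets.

step 1: expand (3,1) (f=4, h=2) → closed; open now [(1,0) g=1 f=6, (1,1) g=2 f=6, (1,2) g=3 f=6, (4,1) g=3 f=4]

expanded=(3,1); open=[(1,0) g=1 f=6, (1,1) g=2 f=6, (1,2) g=3 f=6, (4,1) g=3 f=4]; closed=[(2,0), (2,1), (2,2), (3,1)]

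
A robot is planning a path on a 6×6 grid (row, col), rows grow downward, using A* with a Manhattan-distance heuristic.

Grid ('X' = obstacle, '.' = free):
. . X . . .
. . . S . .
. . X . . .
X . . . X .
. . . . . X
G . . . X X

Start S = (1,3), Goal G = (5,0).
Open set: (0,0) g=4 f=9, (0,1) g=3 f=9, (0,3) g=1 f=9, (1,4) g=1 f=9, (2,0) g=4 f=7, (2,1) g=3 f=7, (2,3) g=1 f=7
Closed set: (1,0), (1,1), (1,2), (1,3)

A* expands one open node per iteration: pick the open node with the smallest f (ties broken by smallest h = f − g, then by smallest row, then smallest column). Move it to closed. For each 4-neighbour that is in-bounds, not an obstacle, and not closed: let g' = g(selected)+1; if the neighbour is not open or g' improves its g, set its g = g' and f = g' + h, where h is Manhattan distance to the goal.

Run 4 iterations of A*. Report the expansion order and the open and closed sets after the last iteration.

order=[(2,0) → (2,1) → (3,1) → (4,1)]; open=[(0,0) g=4 f=9, (0,1) g=3 f=9, (0,3) g=1 f=9, (1,4) g=1 f=9, (2,3) g=1 f=7, (3,2) g=5 f=9, (4,0) g=6 f=7, (4,2) g=6 f=9, (5,1) g=6 f=7]; closed=[(1,0), (1,1), (1,2), (1,3), (2,0), (2,1), (3,1), (4,1)]

step 1: expand (2,0) (f=7, h=3) → closed; open now [(0,0) g=4 f=9, (0,1) g=3 f=9, (0,3) g=1 f=9, (1,4) g=1 f=9, (2,1) g=3 f=7, (2,3) g=1 f=7]
step 2: expand (2,1) (f=7, h=4) → closed; open now [(0,0) g=4 f=9, (0,1) g=3 f=9, (0,3) g=1 f=9, (1,4) g=1 f=9, (2,3) g=1 f=7, (3,1) g=4 f=7]
step 3: expand (3,1) (f=7, h=3) → closed; open now [(0,0) g=4 f=9, (0,1) g=3 f=9, (0,3) g=1 f=9, (1,4) g=1 f=9, (2,3) g=1 f=7, (3,2) g=5 f=9, (4,1) g=5 f=7]
step 4: expand (4,1) (f=7, h=2) → closed; open now [(0,0) g=4 f=9, (0,1) g=3 f=9, (0,3) g=1 f=9, (1,4) g=1 f=9, (2,3) g=1 f=7, (3,2) g=5 f=9, (4,0) g=6 f=7, (4,2) g=6 f=9, (5,1) g=6 f=7]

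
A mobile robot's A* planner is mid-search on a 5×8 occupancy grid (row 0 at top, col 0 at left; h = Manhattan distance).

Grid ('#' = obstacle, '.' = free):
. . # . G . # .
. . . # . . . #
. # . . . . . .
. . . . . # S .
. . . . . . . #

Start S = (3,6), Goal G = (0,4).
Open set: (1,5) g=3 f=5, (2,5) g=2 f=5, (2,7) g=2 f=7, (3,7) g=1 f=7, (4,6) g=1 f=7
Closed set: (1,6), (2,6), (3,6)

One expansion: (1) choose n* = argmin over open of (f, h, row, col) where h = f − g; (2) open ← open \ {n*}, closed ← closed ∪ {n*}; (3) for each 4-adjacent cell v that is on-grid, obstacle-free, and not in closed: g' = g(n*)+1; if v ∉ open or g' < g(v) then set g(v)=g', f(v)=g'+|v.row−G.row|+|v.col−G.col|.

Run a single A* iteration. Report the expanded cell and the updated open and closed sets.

expanded=(1,5); open=[(0,5) g=4 f=5, (1,4) g=4 f=5, (2,5) g=2 f=5, (2,7) g=2 f=7, (3,7) g=1 f=7, (4,6) g=1 f=7]; closed=[(1,5), (1,6), (2,6), (3,6)]

step 1: expand (1,5) (f=5, h=2) → closed; open now [(0,5) g=4 f=5, (1,4) g=4 f=5, (2,5) g=2 f=5, (2,7) g=2 f=7, (3,7) g=1 f=7, (4,6) g=1 f=7]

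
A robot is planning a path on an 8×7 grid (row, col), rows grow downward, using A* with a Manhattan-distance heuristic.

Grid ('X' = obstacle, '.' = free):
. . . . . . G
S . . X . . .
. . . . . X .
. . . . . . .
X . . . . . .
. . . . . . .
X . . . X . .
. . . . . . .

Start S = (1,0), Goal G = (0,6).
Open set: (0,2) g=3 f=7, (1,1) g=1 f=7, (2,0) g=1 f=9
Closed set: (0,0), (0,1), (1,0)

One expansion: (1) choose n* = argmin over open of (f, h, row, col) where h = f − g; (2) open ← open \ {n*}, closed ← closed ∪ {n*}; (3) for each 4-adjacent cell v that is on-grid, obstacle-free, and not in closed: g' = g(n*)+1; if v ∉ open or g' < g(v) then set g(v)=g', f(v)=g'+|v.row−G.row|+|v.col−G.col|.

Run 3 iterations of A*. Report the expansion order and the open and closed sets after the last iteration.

order=[(0,2) → (0,3) → (0,4)]; open=[(0,5) g=6 f=7, (1,1) g=1 f=7, (1,2) g=4 f=9, (1,4) g=6 f=9, (2,0) g=1 f=9]; closed=[(0,0), (0,1), (0,2), (0,3), (0,4), (1,0)]

step 1: expand (0,2) (f=7, h=4) → closed; open now [(0,3) g=4 f=7, (1,1) g=1 f=7, (1,2) g=4 f=9, (2,0) g=1 f=9]
step 2: expand (0,3) (f=7, h=3) → closed; open now [(0,4) g=5 f=7, (1,1) g=1 f=7, (1,2) g=4 f=9, (2,0) g=1 f=9]
step 3: expand (0,4) (f=7, h=2) → closed; open now [(0,5) g=6 f=7, (1,1) g=1 f=7, (1,2) g=4 f=9, (1,4) g=6 f=9, (2,0) g=1 f=9]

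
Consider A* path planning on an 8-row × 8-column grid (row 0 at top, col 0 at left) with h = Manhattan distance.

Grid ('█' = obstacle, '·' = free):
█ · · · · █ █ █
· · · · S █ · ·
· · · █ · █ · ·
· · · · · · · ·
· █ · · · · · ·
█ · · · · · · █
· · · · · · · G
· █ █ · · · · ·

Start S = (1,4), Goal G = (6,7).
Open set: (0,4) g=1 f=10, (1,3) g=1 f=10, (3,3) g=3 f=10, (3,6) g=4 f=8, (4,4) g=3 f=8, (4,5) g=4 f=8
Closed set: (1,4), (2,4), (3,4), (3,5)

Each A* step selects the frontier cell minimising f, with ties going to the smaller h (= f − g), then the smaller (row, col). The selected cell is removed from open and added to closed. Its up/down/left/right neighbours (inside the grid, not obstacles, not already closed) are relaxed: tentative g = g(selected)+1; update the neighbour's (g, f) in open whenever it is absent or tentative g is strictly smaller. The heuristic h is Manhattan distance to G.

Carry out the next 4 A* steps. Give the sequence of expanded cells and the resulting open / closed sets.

order=[(3,6) → (3,7) → (4,7) → (4,6)]; open=[(0,4) g=1 f=10, (1,3) g=1 f=10, (2,6) g=5 f=10, (2,7) g=6 f=10, (3,3) g=3 f=10, (4,4) g=3 f=8, (4,5) g=4 f=8, (5,6) g=6 f=8]; closed=[(1,4), (2,4), (3,4), (3,5), (3,6), (3,7), (4,6), (4,7)]

step 1: expand (3,6) (f=8, h=4) → closed; open now [(0,4) g=1 f=10, (1,3) g=1 f=10, (2,6) g=5 f=10, (3,3) g=3 f=10, (3,7) g=5 f=8, (4,4) g=3 f=8, (4,5) g=4 f=8, (4,6) g=5 f=8]
step 2: expand (3,7) (f=8, h=3) → closed; open now [(0,4) g=1 f=10, (1,3) g=1 f=10, (2,6) g=5 f=10, (2,7) g=6 f=10, (3,3) g=3 f=10, (4,4) g=3 f=8, (4,5) g=4 f=8, (4,6) g=5 f=8, (4,7) g=6 f=8]
step 3: expand (4,7) (f=8, h=2) → closed; open now [(0,4) g=1 f=10, (1,3) g=1 f=10, (2,6) g=5 f=10, (2,7) g=6 f=10, (3,3) g=3 f=10, (4,4) g=3 f=8, (4,5) g=4 f=8, (4,6) g=5 f=8]
step 4: expand (4,6) (f=8, h=3) → closed; open now [(0,4) g=1 f=10, (1,3) g=1 f=10, (2,6) g=5 f=10, (2,7) g=6 f=10, (3,3) g=3 f=10, (4,4) g=3 f=8, (4,5) g=4 f=8, (5,6) g=6 f=8]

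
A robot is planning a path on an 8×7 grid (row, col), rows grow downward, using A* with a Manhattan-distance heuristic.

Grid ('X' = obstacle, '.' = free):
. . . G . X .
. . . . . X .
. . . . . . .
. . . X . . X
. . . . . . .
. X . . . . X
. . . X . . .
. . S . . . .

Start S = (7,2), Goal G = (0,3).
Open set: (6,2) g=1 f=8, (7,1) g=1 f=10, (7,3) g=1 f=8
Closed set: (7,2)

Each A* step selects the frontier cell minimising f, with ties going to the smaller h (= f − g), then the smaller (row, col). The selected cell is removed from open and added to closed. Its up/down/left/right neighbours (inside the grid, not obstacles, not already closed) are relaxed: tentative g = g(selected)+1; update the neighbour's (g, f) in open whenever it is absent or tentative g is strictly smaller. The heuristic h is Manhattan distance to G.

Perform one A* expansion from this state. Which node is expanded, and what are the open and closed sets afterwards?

step 1: expand (6,2) (f=8, h=7) → closed; open now [(5,2) g=2 f=8, (6,1) g=2 f=10, (7,1) g=1 f=10, (7,3) g=1 f=8]

expanded=(6,2); open=[(5,2) g=2 f=8, (6,1) g=2 f=10, (7,1) g=1 f=10, (7,3) g=1 f=8]; closed=[(6,2), (7,2)]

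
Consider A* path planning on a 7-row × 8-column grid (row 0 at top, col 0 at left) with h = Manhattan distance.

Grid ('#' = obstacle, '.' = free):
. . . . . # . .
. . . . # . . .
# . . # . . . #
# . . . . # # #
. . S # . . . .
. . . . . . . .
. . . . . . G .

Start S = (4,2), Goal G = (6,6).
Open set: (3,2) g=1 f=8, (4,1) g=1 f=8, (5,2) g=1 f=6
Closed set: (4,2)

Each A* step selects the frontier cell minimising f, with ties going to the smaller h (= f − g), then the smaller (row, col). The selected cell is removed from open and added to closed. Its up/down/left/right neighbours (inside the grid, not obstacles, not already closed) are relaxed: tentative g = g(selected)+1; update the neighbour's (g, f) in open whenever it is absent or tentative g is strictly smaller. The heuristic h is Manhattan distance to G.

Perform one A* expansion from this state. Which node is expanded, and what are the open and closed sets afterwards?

expanded=(5,2); open=[(3,2) g=1 f=8, (4,1) g=1 f=8, (5,1) g=2 f=8, (5,3) g=2 f=6, (6,2) g=2 f=6]; closed=[(4,2), (5,2)]

step 1: expand (5,2) (f=6, h=5) → closed; open now [(3,2) g=1 f=8, (4,1) g=1 f=8, (5,1) g=2 f=8, (5,3) g=2 f=6, (6,2) g=2 f=6]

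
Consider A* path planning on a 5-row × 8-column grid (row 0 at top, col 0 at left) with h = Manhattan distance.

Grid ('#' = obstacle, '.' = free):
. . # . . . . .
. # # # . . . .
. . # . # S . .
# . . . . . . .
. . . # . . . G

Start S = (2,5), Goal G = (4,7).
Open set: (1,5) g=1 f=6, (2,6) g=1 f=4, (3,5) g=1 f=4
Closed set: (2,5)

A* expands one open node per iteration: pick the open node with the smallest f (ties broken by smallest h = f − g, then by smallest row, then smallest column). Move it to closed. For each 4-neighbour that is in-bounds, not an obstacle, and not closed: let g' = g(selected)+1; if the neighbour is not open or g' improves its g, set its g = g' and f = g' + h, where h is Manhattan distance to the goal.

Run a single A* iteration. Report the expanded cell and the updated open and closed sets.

step 1: expand (2,6) (f=4, h=3) → closed; open now [(1,5) g=1 f=6, (1,6) g=2 f=6, (2,7) g=2 f=4, (3,5) g=1 f=4, (3,6) g=2 f=4]

expanded=(2,6); open=[(1,5) g=1 f=6, (1,6) g=2 f=6, (2,7) g=2 f=4, (3,5) g=1 f=4, (3,6) g=2 f=4]; closed=[(2,5), (2,6)]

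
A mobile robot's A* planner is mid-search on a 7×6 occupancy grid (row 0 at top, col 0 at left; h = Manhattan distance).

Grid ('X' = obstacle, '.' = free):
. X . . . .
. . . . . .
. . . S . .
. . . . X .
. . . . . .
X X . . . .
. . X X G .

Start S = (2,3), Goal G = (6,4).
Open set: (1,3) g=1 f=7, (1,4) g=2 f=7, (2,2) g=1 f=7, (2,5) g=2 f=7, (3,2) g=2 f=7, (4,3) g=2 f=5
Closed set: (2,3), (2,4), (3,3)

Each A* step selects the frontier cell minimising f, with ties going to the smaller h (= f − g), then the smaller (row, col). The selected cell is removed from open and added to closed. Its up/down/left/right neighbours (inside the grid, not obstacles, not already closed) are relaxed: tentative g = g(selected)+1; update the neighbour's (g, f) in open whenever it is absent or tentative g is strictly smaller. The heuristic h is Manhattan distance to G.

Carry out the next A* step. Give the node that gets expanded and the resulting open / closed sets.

expanded=(4,3); open=[(1,3) g=1 f=7, (1,4) g=2 f=7, (2,2) g=1 f=7, (2,5) g=2 f=7, (3,2) g=2 f=7, (4,2) g=3 f=7, (4,4) g=3 f=5, (5,3) g=3 f=5]; closed=[(2,3), (2,4), (3,3), (4,3)]

step 1: expand (4,3) (f=5, h=3) → closed; open now [(1,3) g=1 f=7, (1,4) g=2 f=7, (2,2) g=1 f=7, (2,5) g=2 f=7, (3,2) g=2 f=7, (4,2) g=3 f=7, (4,4) g=3 f=5, (5,3) g=3 f=5]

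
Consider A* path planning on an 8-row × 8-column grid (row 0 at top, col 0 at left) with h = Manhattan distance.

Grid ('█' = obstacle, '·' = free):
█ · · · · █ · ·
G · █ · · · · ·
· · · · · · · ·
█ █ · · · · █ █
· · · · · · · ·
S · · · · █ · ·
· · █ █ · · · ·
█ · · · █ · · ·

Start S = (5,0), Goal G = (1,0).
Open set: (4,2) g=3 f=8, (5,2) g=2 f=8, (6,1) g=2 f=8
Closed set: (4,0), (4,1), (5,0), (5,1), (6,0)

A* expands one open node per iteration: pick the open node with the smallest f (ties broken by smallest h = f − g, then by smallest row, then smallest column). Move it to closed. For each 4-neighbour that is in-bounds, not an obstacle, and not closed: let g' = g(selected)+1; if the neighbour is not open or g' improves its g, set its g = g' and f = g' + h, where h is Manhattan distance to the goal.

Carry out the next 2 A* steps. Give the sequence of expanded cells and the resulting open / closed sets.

step 1: expand (4,2) (f=8, h=5) → closed; open now [(3,2) g=4 f=8, (4,3) g=4 f=10, (5,2) g=2 f=8, (6,1) g=2 f=8]
step 2: expand (3,2) (f=8, h=4) → closed; open now [(2,2) g=5 f=8, (3,3) g=5 f=10, (4,3) g=4 f=10, (5,2) g=2 f=8, (6,1) g=2 f=8]

order=[(4,2) → (3,2)]; open=[(2,2) g=5 f=8, (3,3) g=5 f=10, (4,3) g=4 f=10, (5,2) g=2 f=8, (6,1) g=2 f=8]; closed=[(3,2), (4,0), (4,1), (4,2), (5,0), (5,1), (6,0)]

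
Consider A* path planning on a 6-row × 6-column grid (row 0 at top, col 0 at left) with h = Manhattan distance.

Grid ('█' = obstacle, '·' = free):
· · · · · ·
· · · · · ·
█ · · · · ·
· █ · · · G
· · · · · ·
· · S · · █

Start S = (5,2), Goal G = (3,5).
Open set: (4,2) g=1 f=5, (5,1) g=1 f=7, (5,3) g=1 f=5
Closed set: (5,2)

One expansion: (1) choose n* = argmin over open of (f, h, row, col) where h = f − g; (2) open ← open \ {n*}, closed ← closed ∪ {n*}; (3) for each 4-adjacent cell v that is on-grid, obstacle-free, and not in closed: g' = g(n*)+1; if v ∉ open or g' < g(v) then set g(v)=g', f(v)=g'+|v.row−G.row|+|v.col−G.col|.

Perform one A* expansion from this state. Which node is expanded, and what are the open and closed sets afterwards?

step 1: expand (4,2) (f=5, h=4) → closed; open now [(3,2) g=2 f=5, (4,1) g=2 f=7, (4,3) g=2 f=5, (5,1) g=1 f=7, (5,3) g=1 f=5]

expanded=(4,2); open=[(3,2) g=2 f=5, (4,1) g=2 f=7, (4,3) g=2 f=5, (5,1) g=1 f=7, (5,3) g=1 f=5]; closed=[(4,2), (5,2)]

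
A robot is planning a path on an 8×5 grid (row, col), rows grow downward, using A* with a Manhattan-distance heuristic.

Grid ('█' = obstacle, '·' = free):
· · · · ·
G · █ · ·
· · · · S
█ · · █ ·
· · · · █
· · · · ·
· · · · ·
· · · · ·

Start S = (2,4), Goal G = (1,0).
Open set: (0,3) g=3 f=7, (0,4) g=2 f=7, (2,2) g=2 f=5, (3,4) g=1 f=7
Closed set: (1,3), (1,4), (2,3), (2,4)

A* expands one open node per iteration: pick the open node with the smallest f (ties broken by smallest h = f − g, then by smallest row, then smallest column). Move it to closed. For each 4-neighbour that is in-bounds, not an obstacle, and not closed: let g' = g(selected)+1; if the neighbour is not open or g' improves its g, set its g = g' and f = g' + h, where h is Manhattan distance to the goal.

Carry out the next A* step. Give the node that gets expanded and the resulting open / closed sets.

step 1: expand (2,2) (f=5, h=3) → closed; open now [(0,3) g=3 f=7, (0,4) g=2 f=7, (2,1) g=3 f=5, (3,2) g=3 f=7, (3,4) g=1 f=7]

expanded=(2,2); open=[(0,3) g=3 f=7, (0,4) g=2 f=7, (2,1) g=3 f=5, (3,2) g=3 f=7, (3,4) g=1 f=7]; closed=[(1,3), (1,4), (2,2), (2,3), (2,4)]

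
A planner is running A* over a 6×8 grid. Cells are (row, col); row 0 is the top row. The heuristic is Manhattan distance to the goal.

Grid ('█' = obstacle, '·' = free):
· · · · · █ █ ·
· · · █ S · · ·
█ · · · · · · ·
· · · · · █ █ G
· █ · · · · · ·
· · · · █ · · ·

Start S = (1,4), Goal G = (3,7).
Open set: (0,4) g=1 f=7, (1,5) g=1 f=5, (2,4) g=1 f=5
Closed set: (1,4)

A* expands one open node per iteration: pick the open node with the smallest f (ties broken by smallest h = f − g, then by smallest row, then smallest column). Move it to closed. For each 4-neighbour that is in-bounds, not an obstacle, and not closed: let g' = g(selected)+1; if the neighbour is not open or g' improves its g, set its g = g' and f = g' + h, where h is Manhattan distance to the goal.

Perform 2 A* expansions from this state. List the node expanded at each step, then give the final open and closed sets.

order=[(1,5) → (1,6)]; open=[(0,4) g=1 f=7, (1,7) g=3 f=5, (2,4) g=1 f=5, (2,5) g=2 f=5, (2,6) g=3 f=5]; closed=[(1,4), (1,5), (1,6)]

step 1: expand (1,5) (f=5, h=4) → closed; open now [(0,4) g=1 f=7, (1,6) g=2 f=5, (2,4) g=1 f=5, (2,5) g=2 f=5]
step 2: expand (1,6) (f=5, h=3) → closed; open now [(0,4) g=1 f=7, (1,7) g=3 f=5, (2,4) g=1 f=5, (2,5) g=2 f=5, (2,6) g=3 f=5]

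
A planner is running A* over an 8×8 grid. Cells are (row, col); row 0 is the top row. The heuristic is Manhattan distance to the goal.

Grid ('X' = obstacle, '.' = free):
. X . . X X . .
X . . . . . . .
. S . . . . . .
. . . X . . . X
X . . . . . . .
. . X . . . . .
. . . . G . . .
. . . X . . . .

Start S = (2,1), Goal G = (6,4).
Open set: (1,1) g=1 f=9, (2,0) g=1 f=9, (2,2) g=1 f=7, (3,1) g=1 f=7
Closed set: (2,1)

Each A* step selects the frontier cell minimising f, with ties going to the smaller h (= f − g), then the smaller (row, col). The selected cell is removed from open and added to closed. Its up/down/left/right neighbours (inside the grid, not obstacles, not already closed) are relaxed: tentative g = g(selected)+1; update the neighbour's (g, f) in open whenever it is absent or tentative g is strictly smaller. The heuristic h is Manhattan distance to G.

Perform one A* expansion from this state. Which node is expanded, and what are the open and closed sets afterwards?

expanded=(2,2); open=[(1,1) g=1 f=9, (1,2) g=2 f=9, (2,0) g=1 f=9, (2,3) g=2 f=7, (3,1) g=1 f=7, (3,2) g=2 f=7]; closed=[(2,1), (2,2)]

step 1: expand (2,2) (f=7, h=6) → closed; open now [(1,1) g=1 f=9, (1,2) g=2 f=9, (2,0) g=1 f=9, (2,3) g=2 f=7, (3,1) g=1 f=7, (3,2) g=2 f=7]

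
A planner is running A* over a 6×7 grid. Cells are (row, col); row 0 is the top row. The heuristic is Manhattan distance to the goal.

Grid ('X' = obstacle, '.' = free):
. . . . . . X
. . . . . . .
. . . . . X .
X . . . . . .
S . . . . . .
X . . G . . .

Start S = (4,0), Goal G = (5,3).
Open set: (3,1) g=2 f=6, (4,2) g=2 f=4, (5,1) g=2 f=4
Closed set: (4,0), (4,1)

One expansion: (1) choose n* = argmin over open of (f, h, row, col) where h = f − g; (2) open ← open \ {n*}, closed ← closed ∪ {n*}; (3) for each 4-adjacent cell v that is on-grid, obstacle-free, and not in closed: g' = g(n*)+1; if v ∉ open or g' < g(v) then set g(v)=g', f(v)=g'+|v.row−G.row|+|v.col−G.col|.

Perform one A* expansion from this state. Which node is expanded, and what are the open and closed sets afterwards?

expanded=(4,2); open=[(3,1) g=2 f=6, (3,2) g=3 f=6, (4,3) g=3 f=4, (5,1) g=2 f=4, (5,2) g=3 f=4]; closed=[(4,0), (4,1), (4,2)]

step 1: expand (4,2) (f=4, h=2) → closed; open now [(3,1) g=2 f=6, (3,2) g=3 f=6, (4,3) g=3 f=4, (5,1) g=2 f=4, (5,2) g=3 f=4]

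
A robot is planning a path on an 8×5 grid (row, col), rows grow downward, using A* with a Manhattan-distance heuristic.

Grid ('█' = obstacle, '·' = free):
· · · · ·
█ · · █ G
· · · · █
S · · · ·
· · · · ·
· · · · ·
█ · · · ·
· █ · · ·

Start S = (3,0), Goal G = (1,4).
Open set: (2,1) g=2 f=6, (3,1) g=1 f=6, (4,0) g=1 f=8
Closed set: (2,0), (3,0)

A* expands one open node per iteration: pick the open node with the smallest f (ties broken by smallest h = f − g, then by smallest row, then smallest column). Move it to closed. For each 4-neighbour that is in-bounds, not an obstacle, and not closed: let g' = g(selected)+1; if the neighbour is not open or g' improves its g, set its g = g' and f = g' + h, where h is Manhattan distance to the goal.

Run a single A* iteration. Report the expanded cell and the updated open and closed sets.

step 1: expand (2,1) (f=6, h=4) → closed; open now [(1,1) g=3 f=6, (2,2) g=3 f=6, (3,1) g=1 f=6, (4,0) g=1 f=8]

expanded=(2,1); open=[(1,1) g=3 f=6, (2,2) g=3 f=6, (3,1) g=1 f=6, (4,0) g=1 f=8]; closed=[(2,0), (2,1), (3,0)]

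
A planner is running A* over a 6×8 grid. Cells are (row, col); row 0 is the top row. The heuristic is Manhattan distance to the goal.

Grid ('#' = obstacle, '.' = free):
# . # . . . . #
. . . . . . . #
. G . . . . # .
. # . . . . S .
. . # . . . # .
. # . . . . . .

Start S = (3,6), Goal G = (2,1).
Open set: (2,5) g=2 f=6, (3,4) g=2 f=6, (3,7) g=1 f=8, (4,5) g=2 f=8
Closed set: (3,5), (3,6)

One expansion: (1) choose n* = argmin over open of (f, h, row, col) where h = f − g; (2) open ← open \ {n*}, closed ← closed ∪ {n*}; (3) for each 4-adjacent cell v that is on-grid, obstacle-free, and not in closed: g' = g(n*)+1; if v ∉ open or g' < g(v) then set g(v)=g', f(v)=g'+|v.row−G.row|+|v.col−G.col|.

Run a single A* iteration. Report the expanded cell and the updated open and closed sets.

expanded=(2,5); open=[(1,5) g=3 f=8, (2,4) g=3 f=6, (3,4) g=2 f=6, (3,7) g=1 f=8, (4,5) g=2 f=8]; closed=[(2,5), (3,5), (3,6)]

step 1: expand (2,5) (f=6, h=4) → closed; open now [(1,5) g=3 f=8, (2,4) g=3 f=6, (3,4) g=2 f=6, (3,7) g=1 f=8, (4,5) g=2 f=8]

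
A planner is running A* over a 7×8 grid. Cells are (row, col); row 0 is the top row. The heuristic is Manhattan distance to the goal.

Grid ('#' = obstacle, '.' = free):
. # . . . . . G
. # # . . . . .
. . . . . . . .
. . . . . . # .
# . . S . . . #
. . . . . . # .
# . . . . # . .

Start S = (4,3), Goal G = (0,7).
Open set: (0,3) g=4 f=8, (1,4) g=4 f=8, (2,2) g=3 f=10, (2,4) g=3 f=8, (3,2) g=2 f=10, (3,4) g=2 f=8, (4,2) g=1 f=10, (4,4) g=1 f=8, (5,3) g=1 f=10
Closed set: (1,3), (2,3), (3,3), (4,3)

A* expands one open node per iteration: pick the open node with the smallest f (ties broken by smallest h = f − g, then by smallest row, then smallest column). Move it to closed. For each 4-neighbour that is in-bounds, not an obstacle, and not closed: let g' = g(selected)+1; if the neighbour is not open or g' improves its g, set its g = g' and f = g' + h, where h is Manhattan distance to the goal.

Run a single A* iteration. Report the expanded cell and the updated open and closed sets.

step 1: expand (0,3) (f=8, h=4) → closed; open now [(0,2) g=5 f=10, (0,4) g=5 f=8, (1,4) g=4 f=8, (2,2) g=3 f=10, (2,4) g=3 f=8, (3,2) g=2 f=10, (3,4) g=2 f=8, (4,2) g=1 f=10, (4,4) g=1 f=8, (5,3) g=1 f=10]

expanded=(0,3); open=[(0,2) g=5 f=10, (0,4) g=5 f=8, (1,4) g=4 f=8, (2,2) g=3 f=10, (2,4) g=3 f=8, (3,2) g=2 f=10, (3,4) g=2 f=8, (4,2) g=1 f=10, (4,4) g=1 f=8, (5,3) g=1 f=10]; closed=[(0,3), (1,3), (2,3), (3,3), (4,3)]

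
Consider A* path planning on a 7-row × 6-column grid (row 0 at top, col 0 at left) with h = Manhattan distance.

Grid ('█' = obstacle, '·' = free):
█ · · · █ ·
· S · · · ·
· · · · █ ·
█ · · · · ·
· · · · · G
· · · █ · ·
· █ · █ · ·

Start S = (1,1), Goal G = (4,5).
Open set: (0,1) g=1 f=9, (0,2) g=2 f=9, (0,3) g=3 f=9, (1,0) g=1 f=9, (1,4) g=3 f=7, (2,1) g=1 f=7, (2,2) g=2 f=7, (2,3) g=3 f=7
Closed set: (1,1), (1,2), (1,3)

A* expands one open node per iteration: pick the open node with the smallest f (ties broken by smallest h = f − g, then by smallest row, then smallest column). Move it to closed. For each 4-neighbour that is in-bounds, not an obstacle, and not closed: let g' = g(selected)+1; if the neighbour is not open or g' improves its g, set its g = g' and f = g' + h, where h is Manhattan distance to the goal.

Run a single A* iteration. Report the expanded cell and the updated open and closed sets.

expanded=(1,4); open=[(0,1) g=1 f=9, (0,2) g=2 f=9, (0,3) g=3 f=9, (1,0) g=1 f=9, (1,5) g=4 f=7, (2,1) g=1 f=7, (2,2) g=2 f=7, (2,3) g=3 f=7]; closed=[(1,1), (1,2), (1,3), (1,4)]

step 1: expand (1,4) (f=7, h=4) → closed; open now [(0,1) g=1 f=9, (0,2) g=2 f=9, (0,3) g=3 f=9, (1,0) g=1 f=9, (1,5) g=4 f=7, (2,1) g=1 f=7, (2,2) g=2 f=7, (2,3) g=3 f=7]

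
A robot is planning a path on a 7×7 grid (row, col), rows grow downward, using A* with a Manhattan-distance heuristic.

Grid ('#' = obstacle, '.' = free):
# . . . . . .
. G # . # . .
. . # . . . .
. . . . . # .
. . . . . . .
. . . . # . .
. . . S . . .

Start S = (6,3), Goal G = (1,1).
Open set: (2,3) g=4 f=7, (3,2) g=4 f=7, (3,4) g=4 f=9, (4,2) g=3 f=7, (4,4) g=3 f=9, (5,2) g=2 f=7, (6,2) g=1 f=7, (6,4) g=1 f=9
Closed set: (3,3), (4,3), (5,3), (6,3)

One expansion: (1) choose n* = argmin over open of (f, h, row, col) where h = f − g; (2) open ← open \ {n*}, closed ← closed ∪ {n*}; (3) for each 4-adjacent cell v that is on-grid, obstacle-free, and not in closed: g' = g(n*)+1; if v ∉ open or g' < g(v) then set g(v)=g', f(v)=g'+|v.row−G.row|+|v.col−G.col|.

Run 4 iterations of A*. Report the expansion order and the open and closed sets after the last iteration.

step 1: expand (2,3) (f=7, h=3) → closed; open now [(1,3) g=5 f=7, (2,4) g=5 f=9, (3,2) g=4 f=7, (3,4) g=4 f=9, (4,2) g=3 f=7, (4,4) g=3 f=9, (5,2) g=2 f=7, (6,2) g=1 f=7, (6,4) g=1 f=9]
step 2: expand (1,3) (f=7, h=2) → closed; open now [(0,3) g=6 f=9, (2,4) g=5 f=9, (3,2) g=4 f=7, (3,4) g=4 f=9, (4,2) g=3 f=7, (4,4) g=3 f=9, (5,2) g=2 f=7, (6,2) g=1 f=7, (6,4) g=1 f=9]
step 3: expand (3,2) (f=7, h=3) → closed; open now [(0,3) g=6 f=9, (2,4) g=5 f=9, (3,1) g=5 f=7, (3,4) g=4 f=9, (4,2) g=3 f=7, (4,4) g=3 f=9, (5,2) g=2 f=7, (6,2) g=1 f=7, (6,4) g=1 f=9]
step 4: expand (3,1) (f=7, h=2) → closed; open now [(0,3) g=6 f=9, (2,1) g=6 f=7, (2,4) g=5 f=9, (3,0) g=6 f=9, (3,4) g=4 f=9, (4,1) g=6 f=9, (4,2) g=3 f=7, (4,4) g=3 f=9, (5,2) g=2 f=7, (6,2) g=1 f=7, (6,4) g=1 f=9]

order=[(2,3) → (1,3) → (3,2) → (3,1)]; open=[(0,3) g=6 f=9, (2,1) g=6 f=7, (2,4) g=5 f=9, (3,0) g=6 f=9, (3,4) g=4 f=9, (4,1) g=6 f=9, (4,2) g=3 f=7, (4,4) g=3 f=9, (5,2) g=2 f=7, (6,2) g=1 f=7, (6,4) g=1 f=9]; closed=[(1,3), (2,3), (3,1), (3,2), (3,3), (4,3), (5,3), (6,3)]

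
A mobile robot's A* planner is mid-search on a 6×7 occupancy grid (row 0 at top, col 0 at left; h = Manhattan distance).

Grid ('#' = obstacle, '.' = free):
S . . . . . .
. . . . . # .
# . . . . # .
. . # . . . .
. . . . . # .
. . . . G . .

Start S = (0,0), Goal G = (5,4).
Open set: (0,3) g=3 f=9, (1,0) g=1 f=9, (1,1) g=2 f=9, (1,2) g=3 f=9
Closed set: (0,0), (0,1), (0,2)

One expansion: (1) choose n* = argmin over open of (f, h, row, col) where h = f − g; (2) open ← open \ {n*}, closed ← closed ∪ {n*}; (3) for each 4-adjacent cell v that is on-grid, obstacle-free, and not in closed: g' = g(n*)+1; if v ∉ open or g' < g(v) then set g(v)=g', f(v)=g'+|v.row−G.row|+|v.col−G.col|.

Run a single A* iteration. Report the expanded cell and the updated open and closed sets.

expanded=(0,3); open=[(0,4) g=4 f=9, (1,0) g=1 f=9, (1,1) g=2 f=9, (1,2) g=3 f=9, (1,3) g=4 f=9]; closed=[(0,0), (0,1), (0,2), (0,3)]

step 1: expand (0,3) (f=9, h=6) → closed; open now [(0,4) g=4 f=9, (1,0) g=1 f=9, (1,1) g=2 f=9, (1,2) g=3 f=9, (1,3) g=4 f=9]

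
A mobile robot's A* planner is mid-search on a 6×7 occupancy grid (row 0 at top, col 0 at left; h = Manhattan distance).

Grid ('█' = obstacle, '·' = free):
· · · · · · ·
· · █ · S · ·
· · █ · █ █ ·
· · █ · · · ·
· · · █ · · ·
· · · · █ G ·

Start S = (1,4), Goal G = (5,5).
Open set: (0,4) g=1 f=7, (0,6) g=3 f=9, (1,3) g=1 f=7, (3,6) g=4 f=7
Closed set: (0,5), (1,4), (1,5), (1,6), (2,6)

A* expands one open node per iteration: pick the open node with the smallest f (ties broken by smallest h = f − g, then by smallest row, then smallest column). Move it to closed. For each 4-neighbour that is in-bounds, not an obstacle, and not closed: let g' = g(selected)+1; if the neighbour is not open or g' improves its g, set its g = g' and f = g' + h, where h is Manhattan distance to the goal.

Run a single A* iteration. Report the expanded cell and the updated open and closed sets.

step 1: expand (3,6) (f=7, h=3) → closed; open now [(0,4) g=1 f=7, (0,6) g=3 f=9, (1,3) g=1 f=7, (3,5) g=5 f=7, (4,6) g=5 f=7]

expanded=(3,6); open=[(0,4) g=1 f=7, (0,6) g=3 f=9, (1,3) g=1 f=7, (3,5) g=5 f=7, (4,6) g=5 f=7]; closed=[(0,5), (1,4), (1,5), (1,6), (2,6), (3,6)]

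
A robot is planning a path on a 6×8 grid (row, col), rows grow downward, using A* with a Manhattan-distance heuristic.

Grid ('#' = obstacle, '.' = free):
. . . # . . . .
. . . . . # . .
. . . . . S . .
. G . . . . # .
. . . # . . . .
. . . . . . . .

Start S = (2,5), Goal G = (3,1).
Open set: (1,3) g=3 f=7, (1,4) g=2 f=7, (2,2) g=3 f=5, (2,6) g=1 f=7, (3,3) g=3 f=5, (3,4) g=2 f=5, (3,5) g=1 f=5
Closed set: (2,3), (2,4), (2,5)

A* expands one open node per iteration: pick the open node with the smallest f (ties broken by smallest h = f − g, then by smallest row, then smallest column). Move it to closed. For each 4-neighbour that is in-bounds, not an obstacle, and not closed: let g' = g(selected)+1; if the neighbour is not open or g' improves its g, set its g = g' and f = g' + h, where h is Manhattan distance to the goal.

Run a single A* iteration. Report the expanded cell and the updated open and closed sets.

expanded=(2,2); open=[(1,2) g=4 f=7, (1,3) g=3 f=7, (1,4) g=2 f=7, (2,1) g=4 f=5, (2,6) g=1 f=7, (3,2) g=4 f=5, (3,3) g=3 f=5, (3,4) g=2 f=5, (3,5) g=1 f=5]; closed=[(2,2), (2,3), (2,4), (2,5)]

step 1: expand (2,2) (f=5, h=2) → closed; open now [(1,2) g=4 f=7, (1,3) g=3 f=7, (1,4) g=2 f=7, (2,1) g=4 f=5, (2,6) g=1 f=7, (3,2) g=4 f=5, (3,3) g=3 f=5, (3,4) g=2 f=5, (3,5) g=1 f=5]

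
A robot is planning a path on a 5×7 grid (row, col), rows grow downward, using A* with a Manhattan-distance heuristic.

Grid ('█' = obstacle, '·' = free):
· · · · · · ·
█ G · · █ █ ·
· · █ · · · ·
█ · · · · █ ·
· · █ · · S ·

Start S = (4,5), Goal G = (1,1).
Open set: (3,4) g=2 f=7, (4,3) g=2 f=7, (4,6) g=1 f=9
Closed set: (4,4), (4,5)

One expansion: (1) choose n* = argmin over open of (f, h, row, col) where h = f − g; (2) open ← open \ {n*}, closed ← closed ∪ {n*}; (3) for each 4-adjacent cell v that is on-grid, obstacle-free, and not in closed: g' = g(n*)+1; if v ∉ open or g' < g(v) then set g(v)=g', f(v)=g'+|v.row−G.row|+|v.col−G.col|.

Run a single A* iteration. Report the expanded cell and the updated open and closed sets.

expanded=(3,4); open=[(2,4) g=3 f=7, (3,3) g=3 f=7, (4,3) g=2 f=7, (4,6) g=1 f=9]; closed=[(3,4), (4,4), (4,5)]

step 1: expand (3,4) (f=7, h=5) → closed; open now [(2,4) g=3 f=7, (3,3) g=3 f=7, (4,3) g=2 f=7, (4,6) g=1 f=9]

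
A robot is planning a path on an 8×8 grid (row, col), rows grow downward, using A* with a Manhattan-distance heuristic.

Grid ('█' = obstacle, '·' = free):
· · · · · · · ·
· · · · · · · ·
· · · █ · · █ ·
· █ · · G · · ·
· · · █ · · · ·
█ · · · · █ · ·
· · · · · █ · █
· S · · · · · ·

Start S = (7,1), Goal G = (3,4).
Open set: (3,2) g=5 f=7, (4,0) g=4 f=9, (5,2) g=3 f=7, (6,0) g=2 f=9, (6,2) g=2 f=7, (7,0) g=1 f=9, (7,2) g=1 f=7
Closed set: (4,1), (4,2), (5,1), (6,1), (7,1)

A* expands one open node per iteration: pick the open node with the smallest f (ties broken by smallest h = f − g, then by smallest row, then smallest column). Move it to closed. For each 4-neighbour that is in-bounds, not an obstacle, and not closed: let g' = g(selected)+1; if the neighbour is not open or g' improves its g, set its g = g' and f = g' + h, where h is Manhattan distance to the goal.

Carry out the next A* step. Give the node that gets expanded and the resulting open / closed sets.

step 1: expand (3,2) (f=7, h=2) → closed; open now [(2,2) g=6 f=9, (3,3) g=6 f=7, (4,0) g=4 f=9, (5,2) g=3 f=7, (6,0) g=2 f=9, (6,2) g=2 f=7, (7,0) g=1 f=9, (7,2) g=1 f=7]

expanded=(3,2); open=[(2,2) g=6 f=9, (3,3) g=6 f=7, (4,0) g=4 f=9, (5,2) g=3 f=7, (6,0) g=2 f=9, (6,2) g=2 f=7, (7,0) g=1 f=9, (7,2) g=1 f=7]; closed=[(3,2), (4,1), (4,2), (5,1), (6,1), (7,1)]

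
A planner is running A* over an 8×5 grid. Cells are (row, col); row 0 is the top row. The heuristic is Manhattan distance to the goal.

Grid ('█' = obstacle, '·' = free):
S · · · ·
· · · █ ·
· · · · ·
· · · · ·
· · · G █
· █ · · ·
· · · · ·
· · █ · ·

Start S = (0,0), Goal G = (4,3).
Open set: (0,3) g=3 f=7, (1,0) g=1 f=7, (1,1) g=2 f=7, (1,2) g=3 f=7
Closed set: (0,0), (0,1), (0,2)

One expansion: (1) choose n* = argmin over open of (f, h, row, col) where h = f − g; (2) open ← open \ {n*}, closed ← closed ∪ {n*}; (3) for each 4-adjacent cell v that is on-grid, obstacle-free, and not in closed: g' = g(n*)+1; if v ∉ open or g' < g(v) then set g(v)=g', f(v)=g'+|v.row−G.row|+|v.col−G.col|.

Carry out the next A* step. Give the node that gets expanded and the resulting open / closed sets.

expanded=(0,3); open=[(0,4) g=4 f=9, (1,0) g=1 f=7, (1,1) g=2 f=7, (1,2) g=3 f=7]; closed=[(0,0), (0,1), (0,2), (0,3)]

step 1: expand (0,3) (f=7, h=4) → closed; open now [(0,4) g=4 f=9, (1,0) g=1 f=7, (1,1) g=2 f=7, (1,2) g=3 f=7]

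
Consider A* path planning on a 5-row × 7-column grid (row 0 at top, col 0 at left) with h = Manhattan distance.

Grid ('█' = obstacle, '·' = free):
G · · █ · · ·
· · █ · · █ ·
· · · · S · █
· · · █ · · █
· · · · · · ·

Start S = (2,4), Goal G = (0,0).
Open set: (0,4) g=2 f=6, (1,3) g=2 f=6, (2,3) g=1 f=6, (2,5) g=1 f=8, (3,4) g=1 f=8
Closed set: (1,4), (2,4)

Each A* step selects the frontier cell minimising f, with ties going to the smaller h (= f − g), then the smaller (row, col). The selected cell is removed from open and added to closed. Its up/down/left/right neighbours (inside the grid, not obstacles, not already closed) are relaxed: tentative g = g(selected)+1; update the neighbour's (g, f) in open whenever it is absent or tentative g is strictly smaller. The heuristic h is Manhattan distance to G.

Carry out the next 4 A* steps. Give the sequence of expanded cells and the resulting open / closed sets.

step 1: expand (0,4) (f=6, h=4) → closed; open now [(0,5) g=3 f=8, (1,3) g=2 f=6, (2,3) g=1 f=6, (2,5) g=1 f=8, (3,4) g=1 f=8]
step 2: expand (1,3) (f=6, h=4) → closed; open now [(0,5) g=3 f=8, (2,3) g=1 f=6, (2,5) g=1 f=8, (3,4) g=1 f=8]
step 3: expand (2,3) (f=6, h=5) → closed; open now [(0,5) g=3 f=8, (2,2) g=2 f=6, (2,5) g=1 f=8, (3,4) g=1 f=8]
step 4: expand (2,2) (f=6, h=4) → closed; open now [(0,5) g=3 f=8, (2,1) g=3 f=6, (2,5) g=1 f=8, (3,2) g=3 f=8, (3,4) g=1 f=8]

order=[(0,4) → (1,3) → (2,3) → (2,2)]; open=[(0,5) g=3 f=8, (2,1) g=3 f=6, (2,5) g=1 f=8, (3,2) g=3 f=8, (3,4) g=1 f=8]; closed=[(0,4), (1,3), (1,4), (2,2), (2,3), (2,4)]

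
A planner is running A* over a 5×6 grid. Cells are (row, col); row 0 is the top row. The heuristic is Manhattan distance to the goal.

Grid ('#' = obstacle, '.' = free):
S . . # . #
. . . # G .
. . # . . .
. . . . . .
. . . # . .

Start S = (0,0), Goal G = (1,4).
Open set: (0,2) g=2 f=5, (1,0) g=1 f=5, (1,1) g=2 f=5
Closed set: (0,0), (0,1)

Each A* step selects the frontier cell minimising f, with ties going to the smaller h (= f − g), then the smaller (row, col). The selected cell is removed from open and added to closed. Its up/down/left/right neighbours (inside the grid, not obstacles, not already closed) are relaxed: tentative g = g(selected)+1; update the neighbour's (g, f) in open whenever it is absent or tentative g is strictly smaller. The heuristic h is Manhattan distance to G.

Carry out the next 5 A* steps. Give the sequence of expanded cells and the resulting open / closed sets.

step 1: expand (0,2) (f=5, h=3) → closed; open now [(1,0) g=1 f=5, (1,1) g=2 f=5, (1,2) g=3 f=5]
step 2: expand (1,2) (f=5, h=2) → closed; open now [(1,0) g=1 f=5, (1,1) g=2 f=5]
step 3: expand (1,1) (f=5, h=3) → closed; open now [(1,0) g=1 f=5, (2,1) g=3 f=7]
step 4: expand (1,0) (f=5, h=4) → closed; open now [(2,0) g=2 f=7, (2,1) g=3 f=7]
step 5: expand (2,1) (f=7, h=4) → closed; open now [(2,0) g=2 f=7, (3,1) g=4 f=9]

order=[(0,2) → (1,2) → (1,1) → (1,0) → (2,1)]; open=[(2,0) g=2 f=7, (3,1) g=4 f=9]; closed=[(0,0), (0,1), (0,2), (1,0), (1,1), (1,2), (2,1)]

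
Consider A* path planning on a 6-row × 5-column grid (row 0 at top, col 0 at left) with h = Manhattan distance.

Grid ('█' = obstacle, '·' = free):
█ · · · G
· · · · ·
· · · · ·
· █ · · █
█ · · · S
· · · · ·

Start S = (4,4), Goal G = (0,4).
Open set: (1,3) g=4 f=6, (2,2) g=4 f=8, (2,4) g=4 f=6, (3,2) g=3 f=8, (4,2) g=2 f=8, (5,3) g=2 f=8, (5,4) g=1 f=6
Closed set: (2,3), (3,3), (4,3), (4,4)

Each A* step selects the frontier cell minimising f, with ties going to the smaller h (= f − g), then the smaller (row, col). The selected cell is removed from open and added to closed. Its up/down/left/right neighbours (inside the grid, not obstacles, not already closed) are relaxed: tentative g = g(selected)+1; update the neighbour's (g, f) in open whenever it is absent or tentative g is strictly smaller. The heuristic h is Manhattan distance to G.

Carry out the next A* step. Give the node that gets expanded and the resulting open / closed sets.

step 1: expand (1,3) (f=6, h=2) → closed; open now [(0,3) g=5 f=6, (1,2) g=5 f=8, (1,4) g=5 f=6, (2,2) g=4 f=8, (2,4) g=4 f=6, (3,2) g=3 f=8, (4,2) g=2 f=8, (5,3) g=2 f=8, (5,4) g=1 f=6]

expanded=(1,3); open=[(0,3) g=5 f=6, (1,2) g=5 f=8, (1,4) g=5 f=6, (2,2) g=4 f=8, (2,4) g=4 f=6, (3,2) g=3 f=8, (4,2) g=2 f=8, (5,3) g=2 f=8, (5,4) g=1 f=6]; closed=[(1,3), (2,3), (3,3), (4,3), (4,4)]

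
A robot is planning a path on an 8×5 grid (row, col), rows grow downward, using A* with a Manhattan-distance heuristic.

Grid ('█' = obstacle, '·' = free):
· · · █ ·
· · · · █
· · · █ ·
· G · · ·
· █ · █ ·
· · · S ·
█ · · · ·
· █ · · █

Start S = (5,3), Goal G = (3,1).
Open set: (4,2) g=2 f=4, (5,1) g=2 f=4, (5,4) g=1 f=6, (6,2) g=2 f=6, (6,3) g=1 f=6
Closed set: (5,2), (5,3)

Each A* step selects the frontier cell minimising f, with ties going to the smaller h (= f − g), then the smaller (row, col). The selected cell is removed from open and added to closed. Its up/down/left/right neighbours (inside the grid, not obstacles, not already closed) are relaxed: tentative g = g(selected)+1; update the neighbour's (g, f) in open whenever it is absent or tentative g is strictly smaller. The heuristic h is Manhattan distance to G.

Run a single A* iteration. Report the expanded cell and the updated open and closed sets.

step 1: expand (4,2) (f=4, h=2) → closed; open now [(3,2) g=3 f=4, (5,1) g=2 f=4, (5,4) g=1 f=6, (6,2) g=2 f=6, (6,3) g=1 f=6]

expanded=(4,2); open=[(3,2) g=3 f=4, (5,1) g=2 f=4, (5,4) g=1 f=6, (6,2) g=2 f=6, (6,3) g=1 f=6]; closed=[(4,2), (5,2), (5,3)]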